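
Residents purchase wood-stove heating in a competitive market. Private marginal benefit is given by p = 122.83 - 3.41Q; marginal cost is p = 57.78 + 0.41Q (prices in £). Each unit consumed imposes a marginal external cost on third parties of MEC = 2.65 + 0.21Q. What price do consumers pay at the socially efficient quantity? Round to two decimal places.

Social marginal benefit = demand − MEC = 120.18 - 3.62Q.
Set SMB = MC: 120.18 - 3.62Q = 57.78 + 0.41Q → Q* = 15.4839.
Consumer price on the demand curve at Q*: 122.83 − 3.41×15.4839 = 70.0299.

P = £70.03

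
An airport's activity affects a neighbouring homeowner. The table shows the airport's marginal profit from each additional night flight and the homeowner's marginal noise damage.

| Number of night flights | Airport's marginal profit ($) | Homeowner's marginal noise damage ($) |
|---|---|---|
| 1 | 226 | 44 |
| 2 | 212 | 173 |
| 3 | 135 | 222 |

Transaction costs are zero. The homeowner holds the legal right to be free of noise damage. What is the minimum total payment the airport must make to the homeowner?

Efficient level: marginal profit ≥ marginal noise damage through level 2, so k* = 2.
With the homeowner holding the right, the airport must at least compensate total damage at k*: 44 + 173 = 217.

$217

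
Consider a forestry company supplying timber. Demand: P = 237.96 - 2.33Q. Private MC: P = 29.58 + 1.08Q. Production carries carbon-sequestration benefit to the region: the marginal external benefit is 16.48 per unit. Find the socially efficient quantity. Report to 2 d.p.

Q* = 65.94

Social marginal cost = private MC − MEB = 13.10 + 1.08Q.
Set SMC = demand: 13.10 + 1.08Q = 237.96 - 2.33Q → Q* = 65.9413.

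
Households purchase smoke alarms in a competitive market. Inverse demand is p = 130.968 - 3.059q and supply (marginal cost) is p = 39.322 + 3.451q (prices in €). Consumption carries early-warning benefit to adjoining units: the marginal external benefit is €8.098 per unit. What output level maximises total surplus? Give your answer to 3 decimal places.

Social marginal benefit = demand + MEB = 139.066 - 3.059q.
Set SMB = MC: 139.066 - 3.059q = 39.322 + 3.451q → q* = 15.3217.

q* = 15.322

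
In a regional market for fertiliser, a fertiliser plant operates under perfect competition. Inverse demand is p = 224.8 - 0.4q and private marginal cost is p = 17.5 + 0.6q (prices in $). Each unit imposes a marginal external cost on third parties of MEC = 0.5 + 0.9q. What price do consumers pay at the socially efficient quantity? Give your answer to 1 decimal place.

Social marginal cost = private MC + MEC = 18.0 + 1.5q.
Set SMC = demand: 18.0 + 1.5q = 224.8 - 0.4q → q* = 108.8421.
Consumer price on the demand curve at q*: 224.8 − 0.4×108.8421 = 181.2632.

P = $181.3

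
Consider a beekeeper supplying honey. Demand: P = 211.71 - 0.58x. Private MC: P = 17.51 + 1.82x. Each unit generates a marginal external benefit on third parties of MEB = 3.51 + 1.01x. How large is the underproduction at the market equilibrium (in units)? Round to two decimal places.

Market equilibrium (private): 17.51 + 1.82x = 211.71 - 0.58x → x_m = 80.9167.
Social marginal cost = private MC − MEB = 14.00 + 0.81x.
Set SMC = demand: 14.00 + 0.81x = 211.71 - 0.58x → x* = 142.2374.
Gap = |80.9167 − 142.2374| = 61.3207.

61.32 units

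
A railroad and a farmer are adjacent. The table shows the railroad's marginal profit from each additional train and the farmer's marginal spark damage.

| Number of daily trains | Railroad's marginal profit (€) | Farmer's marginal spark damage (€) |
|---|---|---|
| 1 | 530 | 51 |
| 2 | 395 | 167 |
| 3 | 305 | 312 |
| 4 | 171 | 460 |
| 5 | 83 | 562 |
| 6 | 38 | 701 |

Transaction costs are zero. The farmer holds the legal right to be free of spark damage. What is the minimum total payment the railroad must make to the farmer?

€218

Efficient level: marginal profit ≥ marginal spark damage through level 2, so k* = 2.
With the farmer holding the right, the railroad must at least compensate total damage at k*: 51 + 167 = 218.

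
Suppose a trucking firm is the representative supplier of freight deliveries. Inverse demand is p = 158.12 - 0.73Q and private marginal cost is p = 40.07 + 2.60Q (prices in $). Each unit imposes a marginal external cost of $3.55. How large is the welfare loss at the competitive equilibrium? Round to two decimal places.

Market equilibrium (private): 40.07 + 2.60Q = 158.12 - 0.73Q → Q_m = 35.4505.
Social marginal cost = private MC + MEC = 43.62 + 2.60Q.
Set SMC = demand: 43.62 + 2.60Q = 158.12 - 0.73Q → Q* = 34.3844.
The welfare-loss triangle has base |Q_m − Q*| and height MEC(Q_m) (the vertical gap between SMC and demand is zero at Q* and MEC at Q_m).
DWL = ½ × 1.0661 × 3.5500 = 1.8923.

DWL = $1.89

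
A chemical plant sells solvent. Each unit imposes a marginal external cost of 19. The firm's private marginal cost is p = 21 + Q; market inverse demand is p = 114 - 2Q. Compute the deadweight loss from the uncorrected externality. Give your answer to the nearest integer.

DWL = 60

Market equilibrium (private): 21 + Q = 114 - 2Q → Q_m = 31.0000.
Social marginal cost = private MC + MEC = 40 + Q.
Set SMC = demand: 40 + Q = 114 - 2Q → Q* = 24.6667.
The welfare-loss triangle has base |Q_m − Q*| and height MEC(Q_m) (the vertical gap between SMC and demand is zero at Q* and MEC at Q_m).
DWL = ½ × 6.3333 × 19.0000 = 60.1664.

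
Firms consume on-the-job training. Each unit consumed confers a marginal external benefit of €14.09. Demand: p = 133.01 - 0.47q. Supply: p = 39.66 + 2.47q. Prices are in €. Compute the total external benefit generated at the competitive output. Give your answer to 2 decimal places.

€447.38

Market equilibrium (private): 39.66 + 2.47q = 133.01 - 0.47q → q_m = 31.7517.
Total external benefit = MEB × q_m = 14.09 × 31.7517 = 447.3815.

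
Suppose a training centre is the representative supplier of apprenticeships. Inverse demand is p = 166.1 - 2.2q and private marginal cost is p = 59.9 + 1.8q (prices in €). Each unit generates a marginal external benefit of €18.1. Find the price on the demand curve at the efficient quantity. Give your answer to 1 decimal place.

P = €97.7

Social marginal cost = private MC − MEB = 41.8 + 1.8q.
Set SMC = demand: 41.8 + 1.8q = 166.1 - 2.2q → q* = 31.0750.
Consumer price on the demand curve at q*: 166.1 − 2.2×31.0750 = 97.7350.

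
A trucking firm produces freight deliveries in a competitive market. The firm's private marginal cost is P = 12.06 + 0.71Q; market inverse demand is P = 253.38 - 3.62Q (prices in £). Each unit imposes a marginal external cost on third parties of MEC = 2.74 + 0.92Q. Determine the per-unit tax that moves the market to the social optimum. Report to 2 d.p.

Social marginal cost = private MC + MEC = 14.80 + 1.63Q.
Set SMC = demand: 14.80 + 1.63Q = 253.38 - 3.62Q → Q* = 45.4438.
The Pigouvian tax equals MEC at Q*: 2.74 + 0.92×45.4438 = 44.5483.

tax = £44.55 per unit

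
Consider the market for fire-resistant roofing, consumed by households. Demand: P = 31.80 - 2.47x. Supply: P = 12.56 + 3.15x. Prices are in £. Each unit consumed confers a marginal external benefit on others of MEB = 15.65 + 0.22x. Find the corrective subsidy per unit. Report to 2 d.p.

subsidy = £17.07 per unit

Social marginal benefit = demand + MEB = 47.45 - 2.25x.
Set SMB = MC: 47.45 - 2.25x = 12.56 + 3.15x → x* = 6.4611.
The Pigouvian subsidy equals MEB at x*: 15.65 + 0.22×6.4611 = 17.0714.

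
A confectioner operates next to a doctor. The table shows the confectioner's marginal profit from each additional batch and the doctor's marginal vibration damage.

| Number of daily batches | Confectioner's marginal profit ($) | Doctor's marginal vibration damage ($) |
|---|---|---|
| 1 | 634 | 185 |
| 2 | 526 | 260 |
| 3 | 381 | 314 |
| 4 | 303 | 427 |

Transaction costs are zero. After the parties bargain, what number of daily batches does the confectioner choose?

3

Bargaining reaches the level where marginal profit last exceeds marginal vibration damage.
That holds through level 3 (381 ≥ 314) but not at 4 (303 < 427).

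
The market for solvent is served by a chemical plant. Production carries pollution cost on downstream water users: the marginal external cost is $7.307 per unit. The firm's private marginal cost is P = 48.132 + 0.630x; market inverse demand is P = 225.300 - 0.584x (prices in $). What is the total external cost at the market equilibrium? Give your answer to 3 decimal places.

$1066.365

Market equilibrium (private): 48.132 + 0.630x = 225.300 - 0.584x → x_m = 145.9374.
Total external cost = MEC × x_m = 7.307 × 145.9374 = 1066.3646.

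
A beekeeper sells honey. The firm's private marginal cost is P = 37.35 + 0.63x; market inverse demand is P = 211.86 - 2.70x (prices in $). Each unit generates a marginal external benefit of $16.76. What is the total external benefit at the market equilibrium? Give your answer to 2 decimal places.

$878.31

Market equilibrium (private): 37.35 + 0.63x = 211.86 - 2.70x → x_m = 52.4054.
Total external benefit = MEB × x_m = 16.76 × 52.4054 = 878.3145.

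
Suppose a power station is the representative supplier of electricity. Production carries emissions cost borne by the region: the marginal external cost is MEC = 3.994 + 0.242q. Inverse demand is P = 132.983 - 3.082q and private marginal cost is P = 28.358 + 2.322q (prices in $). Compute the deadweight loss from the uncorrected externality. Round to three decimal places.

DWL = $6.671

Market equilibrium (private): 28.358 + 2.322q = 132.983 - 3.082q → q_m = 19.3607.
Social marginal cost = private MC + MEC = 32.352 + 2.564q.
Set SMC = demand: 32.352 + 2.564q = 132.983 - 3.082q → q* = 17.8234.
The welfare-loss triangle has base |q_m − q*| and height MEC(q_m) (the vertical gap between SMC and demand is zero at q* and MEC at q_m).
DWL = ½ × 1.5373 × 8.6793 = 6.6713.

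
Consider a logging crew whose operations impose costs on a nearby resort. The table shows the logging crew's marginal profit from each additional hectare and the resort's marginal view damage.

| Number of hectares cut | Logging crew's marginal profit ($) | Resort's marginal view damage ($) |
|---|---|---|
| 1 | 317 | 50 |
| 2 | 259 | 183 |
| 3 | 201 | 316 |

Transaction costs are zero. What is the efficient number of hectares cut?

Bargaining reaches the level where marginal profit last exceeds marginal view damage.
That holds through level 2 (259 ≥ 183) but not at 3 (201 < 316).

2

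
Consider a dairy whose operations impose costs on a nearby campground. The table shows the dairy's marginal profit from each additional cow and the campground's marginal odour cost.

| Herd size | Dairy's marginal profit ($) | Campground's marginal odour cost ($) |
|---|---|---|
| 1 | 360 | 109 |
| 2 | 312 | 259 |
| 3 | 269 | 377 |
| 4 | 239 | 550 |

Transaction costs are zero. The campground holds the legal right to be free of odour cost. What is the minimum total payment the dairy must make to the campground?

$368

Efficient level: marginal profit ≥ marginal odour cost through level 2, so k* = 2.
With the campground holding the right, the dairy must at least compensate total damage at k*: 109 + 259 = 368.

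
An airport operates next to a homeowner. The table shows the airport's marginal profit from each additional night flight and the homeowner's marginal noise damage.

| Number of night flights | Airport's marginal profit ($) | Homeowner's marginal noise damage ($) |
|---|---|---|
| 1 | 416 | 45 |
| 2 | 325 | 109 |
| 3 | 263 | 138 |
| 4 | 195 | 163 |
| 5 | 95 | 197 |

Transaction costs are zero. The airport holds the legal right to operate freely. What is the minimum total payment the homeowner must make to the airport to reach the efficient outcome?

$95

Left alone the airport would choose level 5 (marginal profit stays positive).
Efficient level: k* = 4 (marginal profit ≥ marginal noise damage through 4).
The homeowner must at least cover the airport's forgone profit from cutting 5→4: 95 = 95.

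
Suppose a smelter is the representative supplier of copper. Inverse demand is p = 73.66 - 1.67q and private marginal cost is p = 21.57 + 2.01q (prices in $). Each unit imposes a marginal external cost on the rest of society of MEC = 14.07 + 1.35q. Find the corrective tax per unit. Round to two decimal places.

Social marginal cost = private MC + MEC = 35.64 + 3.36q.
Set SMC = demand: 35.64 + 3.36q = 73.66 - 1.67q → q* = 7.5586.
The Pigouvian tax equals MEC at q*: 14.07 + 1.35×7.5586 = 24.2741.

tax = $24.27 per unit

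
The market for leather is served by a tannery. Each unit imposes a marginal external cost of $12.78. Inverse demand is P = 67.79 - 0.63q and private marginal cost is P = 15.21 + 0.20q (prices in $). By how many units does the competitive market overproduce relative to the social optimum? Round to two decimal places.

Market equilibrium (private): 15.21 + 0.20q = 67.79 - 0.63q → q_m = 63.3494.
Social marginal cost = private MC + MEC = 27.99 + 0.20q.
Set SMC = demand: 27.99 + 0.20q = 67.79 - 0.63q → q* = 47.9518.
Gap = |63.3494 − 47.9518| = 15.3976.

15.40 units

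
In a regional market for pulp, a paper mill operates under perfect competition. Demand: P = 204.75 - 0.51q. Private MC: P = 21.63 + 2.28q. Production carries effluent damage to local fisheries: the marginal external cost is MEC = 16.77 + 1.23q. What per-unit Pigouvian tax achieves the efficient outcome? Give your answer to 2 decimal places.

Social marginal cost = private MC + MEC = 38.40 + 3.51q.
Set SMC = demand: 38.40 + 3.51q = 204.75 - 0.51q → q* = 41.3806.
The Pigouvian tax equals MEC at q*: 16.77 + 1.23×41.3806 = 67.6681.

tax = 67.67 per unit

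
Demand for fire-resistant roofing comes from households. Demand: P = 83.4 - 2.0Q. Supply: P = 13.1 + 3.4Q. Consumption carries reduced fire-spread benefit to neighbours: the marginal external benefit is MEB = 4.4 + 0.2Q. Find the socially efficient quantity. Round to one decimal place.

Social marginal benefit = demand + MEB = 87.8 - 1.8Q.
Set SMB = MC: 87.8 - 1.8Q = 13.1 + 3.4Q → Q* = 14.3654.

Q* = 14.4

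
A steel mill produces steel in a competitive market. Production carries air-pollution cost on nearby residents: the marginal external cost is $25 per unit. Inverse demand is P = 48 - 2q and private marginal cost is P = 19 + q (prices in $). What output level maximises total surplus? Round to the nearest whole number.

q* = 1

Social marginal cost = private MC + MEC = 44 + q.
Set SMC = demand: 44 + q = 48 - 2q → q* = 1.3333.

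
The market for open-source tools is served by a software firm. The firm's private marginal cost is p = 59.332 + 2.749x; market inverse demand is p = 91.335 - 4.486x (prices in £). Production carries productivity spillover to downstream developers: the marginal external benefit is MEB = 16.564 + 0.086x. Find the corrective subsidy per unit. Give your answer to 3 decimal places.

subsidy = £17.148 per unit

Social marginal cost = private MC − MEB = 42.768 + 2.663x.
Set SMC = demand: 42.768 + 2.663x = 91.335 - 4.486x → x* = 6.7935.
The Pigouvian subsidy equals MEB at x*: 16.564 + 0.086×6.7935 = 17.1482.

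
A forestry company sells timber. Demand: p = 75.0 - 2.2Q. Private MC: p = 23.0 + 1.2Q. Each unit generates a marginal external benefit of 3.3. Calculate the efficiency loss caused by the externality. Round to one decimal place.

Market equilibrium (private): 23.0 + 1.2Q = 75.0 - 2.2Q → Q_m = 15.2941.
Social marginal cost = private MC − MEB = 19.7 + 1.2Q.
Set SMC = demand: 19.7 + 1.2Q = 75.0 - 2.2Q → Q* = 16.2647.
Height of the DWL triangle at Q_m is demand(Q_m) − SMC(Q_m) = MEB(Q_m) = 3.3000.
DWL = ½ × 0.9706 × 3.3000 = 1.6015.

DWL = 1.6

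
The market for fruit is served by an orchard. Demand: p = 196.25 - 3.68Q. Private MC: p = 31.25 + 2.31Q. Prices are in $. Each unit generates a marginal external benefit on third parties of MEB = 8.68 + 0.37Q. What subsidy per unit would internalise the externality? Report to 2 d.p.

Social marginal cost = private MC − MEB = 22.57 + 1.94Q.
Set SMC = demand: 22.57 + 1.94Q = 196.25 - 3.68Q → Q* = 30.9039.
The Pigouvian subsidy equals MEB at Q*: 8.68 + 0.37×30.9039 = 20.1144.

subsidy = $20.11 per unit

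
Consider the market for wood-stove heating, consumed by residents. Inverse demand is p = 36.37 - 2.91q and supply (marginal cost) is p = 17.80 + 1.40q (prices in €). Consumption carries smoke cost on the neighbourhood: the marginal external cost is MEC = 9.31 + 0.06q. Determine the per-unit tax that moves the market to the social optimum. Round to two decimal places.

tax = €9.44 per unit

Social marginal benefit = demand − MEC = 27.06 - 2.97q.
Set SMB = MC: 27.06 - 2.97q = 17.80 + 1.40q → q* = 2.1190.
The Pigouvian tax equals MEC at q*: 9.31 + 0.06×2.1190 = 9.4371.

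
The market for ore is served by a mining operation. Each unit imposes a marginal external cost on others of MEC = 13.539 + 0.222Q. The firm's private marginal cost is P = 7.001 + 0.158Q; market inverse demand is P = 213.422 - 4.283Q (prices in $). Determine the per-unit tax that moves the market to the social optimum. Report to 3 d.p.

tax = $22.722 per unit

Social marginal cost = private MC + MEC = 20.540 + 0.380Q.
Set SMC = demand: 20.540 + 0.380Q = 213.422 - 4.283Q → Q* = 41.3644.
The Pigouvian tax equals MEC at Q*: 13.539 + 0.222×41.3644 = 22.7219.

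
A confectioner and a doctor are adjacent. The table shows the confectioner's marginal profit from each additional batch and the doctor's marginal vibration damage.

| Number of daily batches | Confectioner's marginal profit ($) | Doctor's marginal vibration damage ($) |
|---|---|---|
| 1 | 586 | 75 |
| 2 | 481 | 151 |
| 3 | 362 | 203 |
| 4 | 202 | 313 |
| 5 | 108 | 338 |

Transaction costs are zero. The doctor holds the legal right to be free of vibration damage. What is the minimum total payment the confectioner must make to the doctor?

$429

Efficient level: marginal profit ≥ marginal vibration damage through level 3, so k* = 3.
With the doctor holding the right, the confectioner must at least compensate total damage at k*: 75 + 151 + 203 = 429.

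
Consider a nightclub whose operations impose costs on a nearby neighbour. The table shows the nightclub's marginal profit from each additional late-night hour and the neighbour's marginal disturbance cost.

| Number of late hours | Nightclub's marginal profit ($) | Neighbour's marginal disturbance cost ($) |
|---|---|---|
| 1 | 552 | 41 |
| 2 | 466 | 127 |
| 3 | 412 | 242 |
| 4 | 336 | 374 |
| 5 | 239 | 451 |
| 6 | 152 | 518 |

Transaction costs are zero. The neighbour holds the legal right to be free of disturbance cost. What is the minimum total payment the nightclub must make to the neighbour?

Efficient level: marginal profit ≥ marginal disturbance cost through level 3, so k* = 3.
With the neighbour holding the right, the nightclub must at least compensate total damage at k*: 41 + 127 + 242 = 410.

$410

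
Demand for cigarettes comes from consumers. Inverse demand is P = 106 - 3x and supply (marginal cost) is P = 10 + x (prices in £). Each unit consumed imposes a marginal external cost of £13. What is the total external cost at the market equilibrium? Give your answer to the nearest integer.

Market equilibrium (private): 10 + x = 106 - 3x → x_m = 24.0000.
Total external cost = MEC × x_m = 13 × 24.0000 = 312.0000.

£312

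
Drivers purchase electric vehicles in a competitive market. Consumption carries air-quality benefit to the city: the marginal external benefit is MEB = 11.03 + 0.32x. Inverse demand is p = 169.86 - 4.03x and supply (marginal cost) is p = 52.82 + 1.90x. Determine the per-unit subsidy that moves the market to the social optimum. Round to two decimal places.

Social marginal benefit = demand + MEB = 180.89 - 3.71x.
Set SMB = MC: 180.89 - 3.71x = 52.82 + 1.90x → x* = 22.8289.
The Pigouvian subsidy equals MEB at x*: 11.03 + 0.32×22.8289 = 18.3352.

subsidy = 18.34 per unit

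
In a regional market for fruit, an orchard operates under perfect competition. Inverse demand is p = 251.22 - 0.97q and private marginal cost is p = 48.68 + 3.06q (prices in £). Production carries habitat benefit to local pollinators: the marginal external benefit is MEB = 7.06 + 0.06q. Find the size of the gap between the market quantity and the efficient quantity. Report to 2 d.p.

Market equilibrium (private): 48.68 + 3.06q = 251.22 - 0.97q → q_m = 50.2581.
Social marginal cost = private MC − MEB = 41.62 + 3.00q.
Set SMC = demand: 41.62 + 3.00q = 251.22 - 0.97q → q* = 52.7960.
Gap = |50.2581 − 52.7960| = 2.5379.

2.54 units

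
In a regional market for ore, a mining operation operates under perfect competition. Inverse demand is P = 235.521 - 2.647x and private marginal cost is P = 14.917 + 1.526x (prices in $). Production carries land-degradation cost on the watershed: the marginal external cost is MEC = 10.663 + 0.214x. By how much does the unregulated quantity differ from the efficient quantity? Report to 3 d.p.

5.009 units

Market equilibrium (private): 14.917 + 1.526x = 235.521 - 2.647x → x_m = 52.8646.
Social marginal cost = private MC + MEC = 25.580 + 1.740x.
Set SMC = demand: 25.580 + 1.740x = 235.521 - 2.647x → x* = 47.8553.
Gap = |52.8646 − 47.8553| = 5.0093.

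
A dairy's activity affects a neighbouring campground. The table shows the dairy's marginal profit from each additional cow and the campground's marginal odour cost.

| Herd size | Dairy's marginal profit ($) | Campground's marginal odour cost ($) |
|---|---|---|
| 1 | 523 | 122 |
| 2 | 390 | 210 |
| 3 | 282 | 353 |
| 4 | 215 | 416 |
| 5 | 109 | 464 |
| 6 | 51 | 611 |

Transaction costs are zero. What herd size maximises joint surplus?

2

Bargaining reaches the level where marginal profit last exceeds marginal odour cost.
That holds through level 2 (390 ≥ 210) but not at 3 (282 < 353).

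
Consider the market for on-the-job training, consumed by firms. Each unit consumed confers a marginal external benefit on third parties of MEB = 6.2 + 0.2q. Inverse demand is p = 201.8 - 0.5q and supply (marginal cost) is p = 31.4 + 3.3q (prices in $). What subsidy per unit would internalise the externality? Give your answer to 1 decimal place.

Social marginal benefit = demand + MEB = 208.0 - 0.3q.
Set SMB = MC: 208.0 - 0.3q = 31.4 + 3.3q → q* = 49.0556.
The Pigouvian subsidy equals MEB at q*: 6.2 + 0.2×49.0556 = 16.0111.

subsidy = $16.0 per unit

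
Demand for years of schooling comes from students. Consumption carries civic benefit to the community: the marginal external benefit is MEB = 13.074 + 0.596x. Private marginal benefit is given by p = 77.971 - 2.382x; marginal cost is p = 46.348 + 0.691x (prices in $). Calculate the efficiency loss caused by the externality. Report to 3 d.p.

Market equilibrium (private): 46.348 + 0.691x = 77.971 - 2.382x → x_m = 10.2906.
Social marginal benefit = demand + MEB = 91.045 - 1.786x.
Set SMB = MC: 91.045 - 1.786x = 46.348 + 0.691x → x* = 18.0448.
Height of the DWL triangle at x_m is SMB(x_m) − MC(x_m) = MEB(x_m) = 19.2072.
DWL = ½ × 7.7542 × 19.2072 = 74.4682.

DWL = $74.468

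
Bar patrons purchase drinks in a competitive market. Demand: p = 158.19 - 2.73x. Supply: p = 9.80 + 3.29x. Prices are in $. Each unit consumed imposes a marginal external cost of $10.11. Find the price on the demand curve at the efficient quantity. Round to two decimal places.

P = $95.48

Social marginal benefit = demand − MEC = 148.08 - 2.73x.
Set SMB = MC: 148.08 - 2.73x = 9.80 + 3.29x → x* = 22.9701.
Consumer price on the demand curve at x*: 158.19 − 2.73×22.9701 = 95.4816.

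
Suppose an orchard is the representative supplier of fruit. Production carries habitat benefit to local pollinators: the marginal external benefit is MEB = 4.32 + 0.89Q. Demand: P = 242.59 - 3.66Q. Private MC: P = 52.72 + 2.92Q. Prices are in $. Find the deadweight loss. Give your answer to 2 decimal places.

Market equilibrium (private): 52.72 + 2.92Q = 242.59 - 3.66Q → Q_m = 28.8556.
Social marginal cost = private MC − MEB = 48.40 + 2.03Q.
Set SMC = demand: 48.40 + 2.03Q = 242.59 - 3.66Q → Q* = 34.1283.
The welfare-loss triangle has base |Q_m − Q*| and height MEB(Q_m) (the vertical gap between SMC and demand is zero at Q* and MEB at Q_m).
DWL = ½ × 5.2727 × 30.0015 = 79.0945.

DWL = $79.09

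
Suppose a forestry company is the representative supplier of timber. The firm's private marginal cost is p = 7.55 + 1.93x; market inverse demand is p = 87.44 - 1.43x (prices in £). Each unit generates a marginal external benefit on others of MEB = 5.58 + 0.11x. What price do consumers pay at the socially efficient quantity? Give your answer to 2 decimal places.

Social marginal cost = private MC − MEB = 1.97 + 1.82x.
Set SMC = demand: 1.97 + 1.82x = 87.44 - 1.43x → x* = 26.2985.
Consumer price on the demand curve at x*: 87.44 − 1.43×26.2985 = 49.8331.

P = £49.83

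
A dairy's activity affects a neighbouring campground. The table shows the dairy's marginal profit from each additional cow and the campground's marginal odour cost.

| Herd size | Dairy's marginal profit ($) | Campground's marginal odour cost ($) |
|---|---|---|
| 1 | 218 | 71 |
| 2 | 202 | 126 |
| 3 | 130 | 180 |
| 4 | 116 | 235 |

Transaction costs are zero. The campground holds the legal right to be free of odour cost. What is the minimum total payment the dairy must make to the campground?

Efficient level: marginal profit ≥ marginal odour cost through level 2, so k* = 2.
With the campground holding the right, the dairy must at least compensate total damage at k*: 71 + 126 = 197.

$197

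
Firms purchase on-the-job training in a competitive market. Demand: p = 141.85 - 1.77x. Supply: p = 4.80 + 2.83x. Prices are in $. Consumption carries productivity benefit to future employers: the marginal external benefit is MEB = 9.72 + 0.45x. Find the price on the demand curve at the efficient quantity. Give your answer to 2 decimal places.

P = $79.25

Social marginal benefit = demand + MEB = 151.57 - 1.32x.
Set SMB = MC: 151.57 - 1.32x = 4.80 + 2.83x → x* = 35.3663.
Consumer price on the demand curve at x*: 141.85 − 1.77×35.3663 = 79.2516.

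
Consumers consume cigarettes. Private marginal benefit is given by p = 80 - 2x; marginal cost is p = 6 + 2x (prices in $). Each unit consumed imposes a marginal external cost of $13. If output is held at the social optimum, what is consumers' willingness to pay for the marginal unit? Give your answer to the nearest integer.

Social marginal benefit = demand − MEC = 67 - 2x.
Set SMB = MC: 67 - 2x = 6 + 2x → x* = 15.2500.
Consumer price on the demand curve at x*: 80 − 2×15.2500 = 49.5000.

P = $50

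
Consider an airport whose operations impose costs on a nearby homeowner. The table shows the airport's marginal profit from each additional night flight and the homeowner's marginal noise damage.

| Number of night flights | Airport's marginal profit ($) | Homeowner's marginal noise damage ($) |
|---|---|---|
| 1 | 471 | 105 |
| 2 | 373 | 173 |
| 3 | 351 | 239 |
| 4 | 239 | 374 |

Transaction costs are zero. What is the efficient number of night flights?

3

Bargaining reaches the level where marginal profit last exceeds marginal noise damage.
That holds through level 3 (351 ≥ 239) but not at 4 (239 < 374).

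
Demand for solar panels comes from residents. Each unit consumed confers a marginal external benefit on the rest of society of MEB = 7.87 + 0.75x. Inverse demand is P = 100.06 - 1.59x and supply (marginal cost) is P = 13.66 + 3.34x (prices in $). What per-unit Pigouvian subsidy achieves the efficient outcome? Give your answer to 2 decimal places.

subsidy = $24.78 per unit

Social marginal benefit = demand + MEB = 107.93 - 0.84x.
Set SMB = MC: 107.93 - 0.84x = 13.66 + 3.34x → x* = 22.5526.
The Pigouvian subsidy equals MEB at x*: 7.87 + 0.75×22.5526 = 24.7845.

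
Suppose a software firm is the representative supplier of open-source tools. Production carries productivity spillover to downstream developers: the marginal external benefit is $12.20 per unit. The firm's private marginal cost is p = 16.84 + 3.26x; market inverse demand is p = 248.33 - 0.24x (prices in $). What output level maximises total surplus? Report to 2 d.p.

Social marginal cost = private MC − MEB = 4.64 + 3.26x.
Set SMC = demand: 4.64 + 3.26x = 248.33 - 0.24x → x* = 69.6257.

x* = 69.63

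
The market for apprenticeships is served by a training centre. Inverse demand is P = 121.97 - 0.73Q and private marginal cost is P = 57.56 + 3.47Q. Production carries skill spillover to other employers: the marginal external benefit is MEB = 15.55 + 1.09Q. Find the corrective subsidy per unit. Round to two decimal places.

subsidy = 43.57 per unit

Social marginal cost = private MC − MEB = 42.01 + 2.38Q.
Set SMC = demand: 42.01 + 2.38Q = 121.97 - 0.73Q → Q* = 25.7106.
The Pigouvian subsidy equals MEB at Q*: 15.55 + 1.09×25.7106 = 43.5746.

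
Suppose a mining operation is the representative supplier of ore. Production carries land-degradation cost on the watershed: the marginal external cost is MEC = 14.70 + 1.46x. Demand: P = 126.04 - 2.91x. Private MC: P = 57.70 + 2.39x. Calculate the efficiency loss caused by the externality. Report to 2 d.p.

DWL = 83.13

Market equilibrium (private): 57.70 + 2.39x = 126.04 - 2.91x → x_m = 12.8943.
Social marginal cost = private MC + MEC = 72.40 + 3.85x.
Set SMC = demand: 72.40 + 3.85x = 126.04 - 2.91x → x* = 7.9349.
Between x* and x_m the wedge SMC − demand runs linearly from 0 to MEC(x_m), so the loss is a triangle.
DWL = ½ × 4.9594 × 33.5257 = 83.1337.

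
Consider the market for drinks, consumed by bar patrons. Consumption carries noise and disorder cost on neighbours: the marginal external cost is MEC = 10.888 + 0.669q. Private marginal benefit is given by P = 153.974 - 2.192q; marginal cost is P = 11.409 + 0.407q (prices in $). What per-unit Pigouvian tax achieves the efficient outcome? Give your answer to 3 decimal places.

tax = $37.844 per unit

Social marginal benefit = demand − MEC = 143.086 - 2.861q.
Set SMB = MC: 143.086 - 2.861q = 11.409 + 0.407q → q* = 40.2928.
The Pigouvian tax equals MEC at q*: 10.888 + 0.669×40.2928 = 37.8439.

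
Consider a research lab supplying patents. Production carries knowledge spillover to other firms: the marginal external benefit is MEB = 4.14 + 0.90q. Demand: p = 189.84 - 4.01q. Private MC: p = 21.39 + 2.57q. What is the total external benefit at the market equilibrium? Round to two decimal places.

Market equilibrium (private): 21.39 + 2.57q = 189.84 - 4.01q → q_m = 25.6003.
Total external benefit = ∫₀^{q_m} (4.14 + 0.90q) dq = 4.14×25.6003 + ½×0.90×25.6003² = 400.9042.

400.90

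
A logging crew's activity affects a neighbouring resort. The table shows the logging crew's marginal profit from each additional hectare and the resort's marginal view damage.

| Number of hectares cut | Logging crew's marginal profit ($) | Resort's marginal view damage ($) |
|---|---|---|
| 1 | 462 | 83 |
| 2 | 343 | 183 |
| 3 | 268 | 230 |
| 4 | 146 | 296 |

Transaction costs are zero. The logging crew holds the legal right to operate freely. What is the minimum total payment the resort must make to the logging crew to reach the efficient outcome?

Left alone the logging crew would choose level 4 (marginal profit stays positive).
Efficient level: k* = 3 (marginal profit ≥ marginal view damage through 3).
The resort must at least cover the logging crew's forgone profit from cutting 4→3: 146 = 146.

$146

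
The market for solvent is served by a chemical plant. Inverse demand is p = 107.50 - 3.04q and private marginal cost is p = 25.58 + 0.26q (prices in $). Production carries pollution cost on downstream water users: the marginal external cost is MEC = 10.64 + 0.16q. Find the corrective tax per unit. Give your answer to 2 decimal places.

tax = $13.94 per unit

Social marginal cost = private MC + MEC = 36.22 + 0.42q.
Set SMC = demand: 36.22 + 0.42q = 107.50 - 3.04q → q* = 20.6012.
The Pigouvian tax equals MEC at q*: 10.64 + 0.16×20.6012 = 13.9362.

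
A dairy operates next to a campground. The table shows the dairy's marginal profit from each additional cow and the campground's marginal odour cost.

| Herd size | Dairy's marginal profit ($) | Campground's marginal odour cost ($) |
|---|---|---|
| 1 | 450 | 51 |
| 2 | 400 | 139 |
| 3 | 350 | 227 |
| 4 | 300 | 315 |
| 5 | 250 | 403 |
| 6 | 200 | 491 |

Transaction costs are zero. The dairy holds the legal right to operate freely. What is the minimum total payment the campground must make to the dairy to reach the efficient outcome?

$750

Left alone the dairy would choose level 6 (marginal profit stays positive).
Efficient level: k* = 3 (marginal profit ≥ marginal odour cost through 3).
The campground must at least cover the dairy's forgone profit from cutting 6→3: 300 + 250 + 200 = 750.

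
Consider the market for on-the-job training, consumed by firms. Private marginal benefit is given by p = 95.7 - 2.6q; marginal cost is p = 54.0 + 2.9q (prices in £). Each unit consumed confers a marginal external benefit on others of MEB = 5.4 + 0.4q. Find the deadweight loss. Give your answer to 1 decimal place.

DWL = £7.0

Market equilibrium (private): 54.0 + 2.9q = 95.7 - 2.6q → q_m = 7.5818.
Social marginal benefit = demand + MEB = 101.1 - 2.2q.
Set SMB = MC: 101.1 - 2.2q = 54.0 + 2.9q → q* = 9.2353.
The welfare-loss triangle has base |q_m − q*| and height MEB(q_m) (the vertical gap between SMB and MC is zero at q* and MEB at q_m).
DWL = ½ × 1.6535 × 8.4327 = 6.9717.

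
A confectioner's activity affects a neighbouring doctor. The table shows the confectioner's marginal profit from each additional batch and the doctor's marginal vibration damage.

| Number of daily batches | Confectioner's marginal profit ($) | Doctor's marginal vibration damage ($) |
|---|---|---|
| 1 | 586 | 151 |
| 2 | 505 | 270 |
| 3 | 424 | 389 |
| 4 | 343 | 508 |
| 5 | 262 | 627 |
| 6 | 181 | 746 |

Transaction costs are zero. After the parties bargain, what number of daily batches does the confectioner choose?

3

Bargaining reaches the level where marginal profit last exceeds marginal vibration damage.
That holds through level 3 (424 ≥ 389) but not at 4 (343 < 508).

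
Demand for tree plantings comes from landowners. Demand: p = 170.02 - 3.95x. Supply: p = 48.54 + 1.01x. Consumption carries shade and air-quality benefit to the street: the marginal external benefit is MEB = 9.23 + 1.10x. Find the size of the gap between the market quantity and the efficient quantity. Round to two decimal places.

9.37 units

Market equilibrium (private): 48.54 + 1.01x = 170.02 - 3.95x → x_m = 24.4919.
Social marginal benefit = demand + MEB = 179.25 - 2.85x.
Set SMB = MC: 179.25 - 2.85x = 48.54 + 1.01x → x* = 33.8627.
Gap = |24.4919 − 33.8627| = 9.3708.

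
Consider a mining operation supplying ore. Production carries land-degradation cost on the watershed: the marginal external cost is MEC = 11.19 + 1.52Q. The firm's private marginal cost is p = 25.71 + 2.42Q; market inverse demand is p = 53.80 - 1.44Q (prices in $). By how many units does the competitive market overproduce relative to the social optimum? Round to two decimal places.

4.14 units

Market equilibrium (private): 25.71 + 2.42Q = 53.80 - 1.44Q → Q_m = 7.2772.
Social marginal cost = private MC + MEC = 36.90 + 3.94Q.
Set SMC = demand: 36.90 + 3.94Q = 53.80 - 1.44Q → Q* = 3.1413.
Gap = |7.2772 − 3.1413| = 4.1359.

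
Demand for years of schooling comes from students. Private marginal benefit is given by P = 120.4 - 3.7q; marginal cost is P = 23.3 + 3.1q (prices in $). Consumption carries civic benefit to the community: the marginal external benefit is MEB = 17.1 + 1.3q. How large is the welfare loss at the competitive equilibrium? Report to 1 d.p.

DWL = $115.6

Market equilibrium (private): 23.3 + 3.1q = 120.4 - 3.7q → q_m = 14.2794.
Social marginal benefit = demand + MEB = 137.5 - 2.4q.
Set SMB = MC: 137.5 - 2.4q = 23.3 + 3.1q → q* = 20.7636.
Height of the DWL triangle at q_m is SMB(q_m) − MC(q_m) = MEB(q_m) = 35.6632.
DWL = ½ × 6.4842 × 35.6632 = 115.6237.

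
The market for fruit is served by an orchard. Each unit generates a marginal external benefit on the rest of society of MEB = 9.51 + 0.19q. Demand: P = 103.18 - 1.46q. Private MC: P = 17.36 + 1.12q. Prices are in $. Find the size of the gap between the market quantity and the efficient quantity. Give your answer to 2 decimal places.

6.62 units

Market equilibrium (private): 17.36 + 1.12q = 103.18 - 1.46q → q_m = 33.2636.
Social marginal cost = private MC − MEB = 7.85 + 0.93q.
Set SMC = demand: 7.85 + 0.93q = 103.18 - 1.46q → q* = 39.8870.
Gap = |33.2636 − 39.8870| = 6.6234.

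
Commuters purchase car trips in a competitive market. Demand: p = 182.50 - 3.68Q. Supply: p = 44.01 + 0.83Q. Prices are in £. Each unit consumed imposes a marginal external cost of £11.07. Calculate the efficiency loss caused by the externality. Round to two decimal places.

Market equilibrium (private): 44.01 + 0.83Q = 182.50 - 3.68Q → Q_m = 30.7073.
Social marginal benefit = demand − MEC = 171.43 - 3.68Q.
Set SMB = MC: 171.43 - 3.68Q = 44.01 + 0.83Q → Q* = 28.2528.
The loss is the area between SMB and MC from Q* to Q_m; with linear curves that's a triangle of height MEC(Q_m).
DWL = ½ × 2.4545 × 11.0700 = 13.5857.

DWL = £13.59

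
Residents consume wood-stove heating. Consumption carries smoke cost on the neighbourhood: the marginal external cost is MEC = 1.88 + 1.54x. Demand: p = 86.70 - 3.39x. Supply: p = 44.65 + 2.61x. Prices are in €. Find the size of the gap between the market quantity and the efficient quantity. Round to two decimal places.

1.68 units

Market equilibrium (private): 44.65 + 2.61x = 86.70 - 3.39x → x_m = 7.0083.
Social marginal benefit = demand − MEC = 84.82 - 4.93x.
Set SMB = MC: 84.82 - 4.93x = 44.65 + 2.61x → x* = 5.3276.
Gap = |7.0083 − 5.3276| = 1.6807.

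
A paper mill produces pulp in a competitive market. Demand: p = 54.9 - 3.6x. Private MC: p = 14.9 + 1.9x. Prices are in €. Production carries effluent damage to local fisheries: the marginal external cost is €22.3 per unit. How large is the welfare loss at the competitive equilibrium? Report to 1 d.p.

DWL = €45.2

Market equilibrium (private): 14.9 + 1.9x = 54.9 - 3.6x → x_m = 7.2727.
Social marginal cost = private MC + MEC = 37.2 + 1.9x.
Set SMC = demand: 37.2 + 1.9x = 54.9 - 3.6x → x* = 3.2182.
The loss is the area between SMC and demand from x* to x_m; with linear curves that's a triangle of height MEC(x_m).
DWL = ½ × 4.0545 × 22.3000 = 45.2077.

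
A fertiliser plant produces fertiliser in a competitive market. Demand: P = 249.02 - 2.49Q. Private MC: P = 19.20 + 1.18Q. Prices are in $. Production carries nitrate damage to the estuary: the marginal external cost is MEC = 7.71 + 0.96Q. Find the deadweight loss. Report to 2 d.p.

Market equilibrium (private): 19.20 + 1.18Q = 249.02 - 2.49Q → Q_m = 62.6213.
Social marginal cost = private MC + MEC = 26.91 + 2.14Q.
Set SMC = demand: 26.91 + 2.14Q = 249.02 - 2.49Q → Q* = 47.9719.
The loss is the area between SMC and demand from Q* to Q_m; with linear curves that's a triangle of height MEC(Q_m).
DWL = ½ × 14.6494 × 67.8264 = 496.8080.

DWL = $496.81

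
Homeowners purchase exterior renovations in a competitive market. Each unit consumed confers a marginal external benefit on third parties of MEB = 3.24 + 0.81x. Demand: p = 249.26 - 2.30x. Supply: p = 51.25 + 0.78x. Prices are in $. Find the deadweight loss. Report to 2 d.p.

Market equilibrium (private): 51.25 + 0.78x = 249.26 - 2.30x → x_m = 64.2890.
Social marginal benefit = demand + MEB = 252.50 - 1.49x.
Set SMB = MC: 252.50 - 1.49x = 51.25 + 0.78x → x* = 88.6564.
The welfare-loss triangle has base |x_m − x*| and height MEB(x_m) (the vertical gap between SMB and MC is zero at x* and MEB at x_m).
DWL = ½ × 24.3674 × 55.3141 = 673.9304.

DWL = $673.93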